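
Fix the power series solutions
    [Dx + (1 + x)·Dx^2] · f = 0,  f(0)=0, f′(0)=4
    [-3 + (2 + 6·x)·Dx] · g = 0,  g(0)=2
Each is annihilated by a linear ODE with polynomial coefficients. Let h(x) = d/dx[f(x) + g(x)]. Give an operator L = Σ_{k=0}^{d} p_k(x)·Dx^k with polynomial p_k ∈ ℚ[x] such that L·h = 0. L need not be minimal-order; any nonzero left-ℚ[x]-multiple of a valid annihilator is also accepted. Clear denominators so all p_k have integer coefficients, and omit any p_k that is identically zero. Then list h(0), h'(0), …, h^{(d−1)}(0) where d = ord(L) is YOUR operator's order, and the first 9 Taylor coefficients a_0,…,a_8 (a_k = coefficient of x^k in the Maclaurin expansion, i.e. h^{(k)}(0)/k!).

f: a_k = 0, 4, -2, 4/3, -1, 4/5, -2/3, 4/7, -1/2, …
g: a_k = 2, 3, -9/4, 27/8, -405/64, 1701/128, -15309/512, 72171/1024, -2814669/16384, …
Weyl lclm of L_f,L_g ⇒ L₀ (ord ≤ 3).
h=h₀': d/dx-closure on L₀ ⇒ L.
L = (-15 + 9·x) + (-19 - 6·x + 45·x^2)·Dx + (-2 - 2·x + 18·x^2 + 18·x^3)·Dx^2  (order 2).
h: a_k = 7, -17/2, 113/8, -469/16, 9017/128, -46951/256, 509293/1024, -2822861/2048, 126791177/32768, …
ICs: h(0) = 7, h′(0) = -17/2.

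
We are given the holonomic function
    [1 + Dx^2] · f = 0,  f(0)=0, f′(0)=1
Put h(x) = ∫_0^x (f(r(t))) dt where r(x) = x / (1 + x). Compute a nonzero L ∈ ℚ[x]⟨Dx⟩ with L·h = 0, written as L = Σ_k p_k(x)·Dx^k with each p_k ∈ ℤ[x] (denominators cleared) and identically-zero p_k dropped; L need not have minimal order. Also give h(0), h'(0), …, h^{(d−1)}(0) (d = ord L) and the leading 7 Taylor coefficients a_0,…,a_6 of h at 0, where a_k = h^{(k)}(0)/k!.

L = Dx + (2 + 6·x + 6·x^2 + 2·x^3)·Dx^2 + (1 + 4·x + 6·x^2 + 4·x^3 + x^4)·Dx^3  (order 3).
h: a_k = 0, 0, 1/2, -1/3, 5/24, -1/10, 1/720, …
ICs: h(0) = 0, h′(0) = 0, h′′(0) = 1.

f: a_k = 0, 1, 0, -1/6, 0, 1/120, 0, …
f∘r: x↦r, Dx↦Dx/r' in L_f ⇒ L₀.
h=∫h₀ ⇒ L = L₀·Dx.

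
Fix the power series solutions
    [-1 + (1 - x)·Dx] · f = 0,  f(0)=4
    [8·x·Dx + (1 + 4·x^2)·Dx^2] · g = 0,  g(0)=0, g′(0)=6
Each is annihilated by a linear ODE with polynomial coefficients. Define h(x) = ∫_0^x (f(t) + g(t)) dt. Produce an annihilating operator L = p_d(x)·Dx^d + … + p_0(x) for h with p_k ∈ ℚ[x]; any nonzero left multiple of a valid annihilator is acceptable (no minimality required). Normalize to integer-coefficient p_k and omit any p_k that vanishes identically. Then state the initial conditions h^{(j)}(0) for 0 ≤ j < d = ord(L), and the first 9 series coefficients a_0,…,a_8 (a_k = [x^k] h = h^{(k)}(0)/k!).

f: a_k = 4, 4, 4, 4, 4, 4, 4, 4, 4, …
g: a_k = 0, 6, 0, -8, 0, 96/5, 0, -384/7, 0, …
Sum ⇒ L₀ = lclm(L_f,L_g) in ℚ(x)⟨Dx⟩.
h=∫₀ˣh₀: take L = L₀·Dx.
L = (-8 + 32·x + 96·x^2)·Dx^2 + (7 - 8·x - 20·x^2 + 96·x^3)·Dx^3 + (-1 - 3·x - 12·x^3 + 16·x^4)·Dx^4  (order 4).
h: a_k = 0, 4, 5, 4/3, -1, 4/5, 58/15, 4/7, -89/14, …
ICs: h(0) = 0, h′(0) = 4, h′′(0) = 10, h′′′(0) = 8.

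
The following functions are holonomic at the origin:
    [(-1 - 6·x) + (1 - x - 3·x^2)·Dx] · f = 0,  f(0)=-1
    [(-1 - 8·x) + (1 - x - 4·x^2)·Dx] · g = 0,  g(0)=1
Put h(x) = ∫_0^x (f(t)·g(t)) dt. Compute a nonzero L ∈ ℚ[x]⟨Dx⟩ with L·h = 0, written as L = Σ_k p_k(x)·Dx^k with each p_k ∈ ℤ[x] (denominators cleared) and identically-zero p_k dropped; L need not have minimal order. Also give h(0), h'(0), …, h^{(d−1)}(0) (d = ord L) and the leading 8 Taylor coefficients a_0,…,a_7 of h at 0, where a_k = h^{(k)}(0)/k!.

L = (-2 - 12·x + 21·x^2 + 48·x^3)·Dx + (1 - 2·x - 6·x^2 + 7·x^3 + 12·x^4)·Dx^2  (order 2).
h: a_k = 0, -1, -1, -10/3, -25/4, -84/5, -112/3, -657/7, …
ICs: h(0) = 0, h′(0) = -1.

f: a_k = -1, -1, -4, -7, -19, -40, -97, -217, …
g: a_k = 1, 1, 5, 9, 29, 65, 181, 441, …
f·g: L₀ = L_f ⊗_s L_g, ord ≤ 1·1.
h=∫₀ˣh₀: take L = L₀·Dx.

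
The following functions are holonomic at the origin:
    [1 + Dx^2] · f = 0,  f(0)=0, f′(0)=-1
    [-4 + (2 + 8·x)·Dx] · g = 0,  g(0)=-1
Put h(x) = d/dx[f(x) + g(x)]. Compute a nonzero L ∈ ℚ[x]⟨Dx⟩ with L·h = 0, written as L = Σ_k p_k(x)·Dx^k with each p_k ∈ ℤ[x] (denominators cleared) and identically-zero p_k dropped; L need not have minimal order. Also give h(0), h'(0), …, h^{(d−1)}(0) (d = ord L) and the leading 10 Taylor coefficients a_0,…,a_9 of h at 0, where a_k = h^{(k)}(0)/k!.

f: a_k = 0, -1, 0, 1/6, 0, -1/120, 0, 1/5040, 0, -1/362880, …
g: a_k = -1, -2, 2, -4, 10, -28, 84, -264, 858, -2860, …
L₀ := lclm(L_f,L_g); ord L₀ ≤ 2+1.
h=h₀': d/dx-closure on L₀ ⇒ L.
L = (-122 - 16·x - 32·x^2) + (-13 - 60·x - 48·x^2 - 64·x^3)·Dx + (-122 - 16·x - 32·x^2)·Dx^2 + (-13 - 60·x - 48·x^2 - 64·x^3)·Dx^3  (order 3).
h: a_k = -3, 4, -23/2, 40, -3361/24, 504, -1330559/720, 6864, -1037836801/40320, 97240, …
ICs: h(0) = -3, h′(0) = 4, h′′(0) = -23.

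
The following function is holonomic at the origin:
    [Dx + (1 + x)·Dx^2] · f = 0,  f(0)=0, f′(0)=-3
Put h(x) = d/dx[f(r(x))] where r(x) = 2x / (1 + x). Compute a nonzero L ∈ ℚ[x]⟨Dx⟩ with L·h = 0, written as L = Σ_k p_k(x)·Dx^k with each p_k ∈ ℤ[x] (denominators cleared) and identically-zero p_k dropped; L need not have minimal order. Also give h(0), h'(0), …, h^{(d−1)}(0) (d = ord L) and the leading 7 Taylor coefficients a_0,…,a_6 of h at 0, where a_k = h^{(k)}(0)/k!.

f: a_k = 0, -3, 3/2, -1, 3/4, -3/5, 1/2, …
Substitute x→r, Dx→(1/r')Dx; clear ⇒ L₀.
h=h₀': d/dx-closure on L₀ ⇒ L.
L = (4 + 6·x) + (1 + 4·x + 3·x^2)·Dx  (order 1).
h: a_k = -6, 24, -78, 240, -726, 2184, -6558, …
ICs: h(0) = -6.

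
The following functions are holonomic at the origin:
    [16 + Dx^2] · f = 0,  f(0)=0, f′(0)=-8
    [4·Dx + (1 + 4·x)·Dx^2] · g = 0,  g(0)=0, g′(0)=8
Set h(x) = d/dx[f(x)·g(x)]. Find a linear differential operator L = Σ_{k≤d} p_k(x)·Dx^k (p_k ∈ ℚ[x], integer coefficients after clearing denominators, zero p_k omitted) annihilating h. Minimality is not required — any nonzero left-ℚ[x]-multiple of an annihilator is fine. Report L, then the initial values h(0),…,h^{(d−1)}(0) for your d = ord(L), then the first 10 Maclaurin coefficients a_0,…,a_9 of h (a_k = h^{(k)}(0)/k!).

L = (-6400 - 45056·x - 172032·x^2 + 196608·x^3 + 2818048·x^4 + 6291456·x^5 + 4194304·x^6) + (-1536 - 8192·x + 20480·x^2 + 245760·x^3 + 655360·x^4 + 524288·x^5)·Dx + (-448 - 2816·x - 3584·x^2 + 73728·x^3 + 401408·x^4 + 786432·x^5 + 524288·x^6)·Dx^2 + (-96 - 512·x + 1280·x^2 + 15360·x^3 + 40960·x^4 + 32768·x^5)·Dx^3 + (-3 + 448·x^2 + 3840·x^3 + 14080·x^4 + 24576·x^5 + 16384·x^6)·Dx^4  (order 4).
h: a_k = 0, -128, 384, -2048/3, 10240/3, -45056/3, 888832/15, -14811136/63, 6553600/7, -10571546624/2835, …
ICs: h(0) = 0, h′(0) = -128, h′′(0) = 768, h′′′(0) = -4096.

f: a_k = 0, -8, 0, 64/3, 0, -256/15, 0, 2048/315, 0, -4096/2835, …
g: a_k = 0, 8, -16, 128/3, -128, 2048/5, -4096/3, 32768/7, -16384, 524288/9, …
Sym-product of L_f,L_g gives L₀ (≤ ord 4).
Derive L from L₀ (diff closure).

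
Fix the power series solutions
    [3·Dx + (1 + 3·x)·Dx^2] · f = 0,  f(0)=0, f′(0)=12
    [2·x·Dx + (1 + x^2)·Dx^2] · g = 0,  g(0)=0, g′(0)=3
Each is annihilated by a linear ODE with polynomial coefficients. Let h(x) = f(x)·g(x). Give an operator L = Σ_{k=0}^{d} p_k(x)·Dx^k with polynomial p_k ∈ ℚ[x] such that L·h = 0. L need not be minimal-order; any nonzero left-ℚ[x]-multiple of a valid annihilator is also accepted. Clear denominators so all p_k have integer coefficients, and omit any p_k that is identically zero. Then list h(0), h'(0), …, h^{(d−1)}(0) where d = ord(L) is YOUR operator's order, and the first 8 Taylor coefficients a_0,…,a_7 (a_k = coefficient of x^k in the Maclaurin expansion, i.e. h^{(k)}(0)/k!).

f: a_k = 0, 12, -18, 36, -81, 972/5, -486, 8748/7, …
g: a_k = 0, 3, 0, -1, 0, 3/5, 0, -3/7, …
f·g: L₀ = L_f ⊗_s L_g, ord ≤ 2·2.
L = (264 + 1260·x + 1008·x^2 + 3420·x^3 + 3240·x^4 + 4212·x^5 + 324·x^7)·Dx + (178 + 660·x + 3828·x^2 + 7308·x^3 + 12960·x^4 + 10044·x^5 + 11340·x^6 + 324·x^7 + 1134·x^8)·Dx^2 + (132 + 608·x + 1728·x^2 + 4568·x^3 + 6456·x^4 + 8856·x^5 + 5184·x^6 + 5544·x^7 + 324·x^8 + 648·x^9)·Dx^3 + (13 + 102·x + 341·x^2 + 744·x^3 + 1138·x^4 + 1236·x^5 + 1386·x^6 + 648·x^7 + 657·x^8 + 54·x^9 + 81·x^10)·Dx^4  (order 4).
h: a_k = 0, 0, 36, -54, 96, -225, 2772/5, -6939/5, …
ICs: h(0) = 0, h′(0) = 0, h′′(0) = 72, h′′′(0) = -324.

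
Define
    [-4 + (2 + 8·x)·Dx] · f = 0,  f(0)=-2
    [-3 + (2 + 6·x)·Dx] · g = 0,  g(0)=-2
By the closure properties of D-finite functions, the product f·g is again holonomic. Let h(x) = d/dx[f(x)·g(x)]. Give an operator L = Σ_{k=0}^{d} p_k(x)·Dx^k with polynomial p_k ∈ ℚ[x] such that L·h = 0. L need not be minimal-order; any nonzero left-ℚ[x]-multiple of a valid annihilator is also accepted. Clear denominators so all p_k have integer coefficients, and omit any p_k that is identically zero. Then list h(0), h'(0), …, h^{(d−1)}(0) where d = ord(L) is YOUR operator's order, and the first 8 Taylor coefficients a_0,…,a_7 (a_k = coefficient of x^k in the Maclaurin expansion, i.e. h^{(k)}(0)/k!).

L = -1 + (-14 - 146·x - 504·x^2 - 576·x^3)·Dx  (order 1).
h: a_k = 14, -1, 21/4, -197/8, 6965/64, -59391/128, 989457/512, -8111661/1024, …
ICs: h(0) = 14.

f: a_k = -2, -4, 4, -8, 20, -56, 168, -528, …
g: a_k = -2, -3, 9/4, -27/8, 405/64, -1701/128, 15309/512, -72171/1024, …
Product ⇒ symmetric product L₀, ord ≤ 1.
h=h₀': d/dx-closure on L₀ ⇒ L.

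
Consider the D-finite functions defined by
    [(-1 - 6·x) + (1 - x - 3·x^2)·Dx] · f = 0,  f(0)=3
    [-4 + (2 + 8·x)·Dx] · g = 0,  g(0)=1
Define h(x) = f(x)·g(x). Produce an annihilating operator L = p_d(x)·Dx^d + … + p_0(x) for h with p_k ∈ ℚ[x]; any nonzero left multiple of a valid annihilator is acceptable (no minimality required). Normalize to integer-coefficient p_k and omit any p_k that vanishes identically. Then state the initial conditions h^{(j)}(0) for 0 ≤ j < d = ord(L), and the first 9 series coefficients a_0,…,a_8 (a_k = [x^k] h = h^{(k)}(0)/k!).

f: a_k = 3, 3, 12, 21, 57, 120, 291, 651, 1524, …
g: a_k = 1, 2, -2, 4, -10, 28, -84, 264, -858, …
h₀=f·g: eliminate ⇒ L₀, order ≤ 1·1.
L = (3 + 8·x + 18·x^2) + (-1 - 3·x + 7·x^2 + 12·x^3)·Dx  (order 1).
h: a_k = 3, 9, 12, 51, 57, 294, 213, 1887, -48, …
ICs: h(0) = 3.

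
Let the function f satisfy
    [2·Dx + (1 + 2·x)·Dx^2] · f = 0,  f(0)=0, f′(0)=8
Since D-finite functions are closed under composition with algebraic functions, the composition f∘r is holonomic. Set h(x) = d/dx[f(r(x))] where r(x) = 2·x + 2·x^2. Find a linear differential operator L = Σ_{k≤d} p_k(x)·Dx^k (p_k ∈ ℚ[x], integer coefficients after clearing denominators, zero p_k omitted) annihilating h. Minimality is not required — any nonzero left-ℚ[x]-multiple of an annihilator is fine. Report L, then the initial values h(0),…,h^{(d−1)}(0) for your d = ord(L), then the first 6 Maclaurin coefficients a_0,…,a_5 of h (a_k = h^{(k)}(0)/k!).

f: a_k = 0, 8, -8, 32/3, -16, 128/5, …
h₀=f(r): pull back L_f along r ⇒ L₀.
h₀' ⇒ L via d/dx closure of L₀.
L = 2 + (1 + 2·x)·Dx  (order 1).
h: a_k = 16, -32, 64, -128, 256, -512, …
ICs: h(0) = 16.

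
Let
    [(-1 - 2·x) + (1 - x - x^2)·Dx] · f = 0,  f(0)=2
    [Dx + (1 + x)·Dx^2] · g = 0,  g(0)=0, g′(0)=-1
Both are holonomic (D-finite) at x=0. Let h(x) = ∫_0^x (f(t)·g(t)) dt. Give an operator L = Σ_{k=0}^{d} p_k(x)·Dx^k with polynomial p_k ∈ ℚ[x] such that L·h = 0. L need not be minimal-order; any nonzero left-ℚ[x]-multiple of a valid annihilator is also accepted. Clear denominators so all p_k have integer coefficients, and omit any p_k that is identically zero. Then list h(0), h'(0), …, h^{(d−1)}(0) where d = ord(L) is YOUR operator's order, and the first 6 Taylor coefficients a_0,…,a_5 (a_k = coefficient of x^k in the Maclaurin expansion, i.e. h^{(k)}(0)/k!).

L = (3 + 4·x)·Dx + (1 + 7·x + 5·x^2)·Dx^2 + (-1 + 2·x^2 + x^3)·Dx^3  (order 3).
h: a_k = 0, 0, -1, -1/3, -11/12, -5/6, …
ICs: h(0) = 0, h′(0) = 0, h′′(0) = -2.

f: a_k = 2, 2, 4, 6, 10, 16, …
g: a_k = 0, -1, 1/2, -1/3, 1/4, -1/5, …
Sym-product of L_f,L_g gives L₀ (≤ ord 2).
h=∫₀ˣh₀: take L = L₀·Dx.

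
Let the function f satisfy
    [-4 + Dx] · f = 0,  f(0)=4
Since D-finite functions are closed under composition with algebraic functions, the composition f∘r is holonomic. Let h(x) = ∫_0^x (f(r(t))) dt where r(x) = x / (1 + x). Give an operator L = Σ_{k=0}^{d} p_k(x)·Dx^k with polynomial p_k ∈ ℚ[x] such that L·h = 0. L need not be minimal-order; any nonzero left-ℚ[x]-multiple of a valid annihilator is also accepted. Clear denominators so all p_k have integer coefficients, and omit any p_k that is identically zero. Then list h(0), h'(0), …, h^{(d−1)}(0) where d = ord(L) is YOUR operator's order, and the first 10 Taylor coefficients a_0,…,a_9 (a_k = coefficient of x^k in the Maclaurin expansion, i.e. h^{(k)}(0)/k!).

L = -4·Dx + (1 + 2·x + x^2)·Dx^2  (order 2).
h: a_k = 0, 4, 8, 16/3, -4/3, -16/15, 56/45, -176/315, -34/315, 1264/2835, …
ICs: h(0) = 0, h′(0) = 4.

f: a_k = 4, 16, 32, 128/3, 128/3, 512/15, 1024/45, 4096/315, 2048/315, 8192/2835, …
Substitute x→r, Dx→(1/r')Dx; clear ⇒ L₀.
∫: right-multiply L₀ by Dx.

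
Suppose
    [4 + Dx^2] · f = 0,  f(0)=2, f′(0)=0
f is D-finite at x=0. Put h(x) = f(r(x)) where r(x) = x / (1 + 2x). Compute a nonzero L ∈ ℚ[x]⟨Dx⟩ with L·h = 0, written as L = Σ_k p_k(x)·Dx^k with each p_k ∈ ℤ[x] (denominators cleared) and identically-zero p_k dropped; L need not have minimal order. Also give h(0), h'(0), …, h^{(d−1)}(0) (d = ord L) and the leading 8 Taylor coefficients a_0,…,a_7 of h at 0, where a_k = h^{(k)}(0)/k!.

L = 4 + (4 + 24·x + 48·x^2 + 32·x^3)·Dx + (1 + 8·x + 24·x^2 + 32·x^3 + 16·x^4)·Dx^2  (order 2).
h: a_k = 2, 0, -4, 16, -140/3, 352/3, -12008/45, 2784/5, …
ICs: h(0) = 2, h′(0) = 0.

f: a_k = 2, 0, -4, 0, 4/3, 0, -8/45, 0, …
f∘r: x↦r, Dx↦Dx/r' in L_f ⇒ L₀.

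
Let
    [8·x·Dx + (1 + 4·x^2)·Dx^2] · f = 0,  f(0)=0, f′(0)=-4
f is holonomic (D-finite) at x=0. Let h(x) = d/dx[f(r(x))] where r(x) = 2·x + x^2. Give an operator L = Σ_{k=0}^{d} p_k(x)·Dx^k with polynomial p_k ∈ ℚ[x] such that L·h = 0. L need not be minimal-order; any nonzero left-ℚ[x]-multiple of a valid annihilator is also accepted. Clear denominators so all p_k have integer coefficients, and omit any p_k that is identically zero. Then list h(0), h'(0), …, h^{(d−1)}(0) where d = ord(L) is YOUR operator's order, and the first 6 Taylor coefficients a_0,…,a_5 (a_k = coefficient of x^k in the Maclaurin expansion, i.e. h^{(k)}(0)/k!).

L = (-1 + 32·x + 64·x^2 + 48·x^3 + 12·x^4) + (1 + x + 16·x^2 + 32·x^3 + 20·x^4 + 4·x^5)·Dx  (order 1).
h: a_k = -8, -8, 128, 256, -1888, -6112, …
ICs: h(0) = -8.

f: a_k = 0, -4, 0, 16/3, 0, -64/5, …
L₀ from L_f via x↦r, Dx↦r'^{-1}Dx.
Derive L from L₀ (diff closure).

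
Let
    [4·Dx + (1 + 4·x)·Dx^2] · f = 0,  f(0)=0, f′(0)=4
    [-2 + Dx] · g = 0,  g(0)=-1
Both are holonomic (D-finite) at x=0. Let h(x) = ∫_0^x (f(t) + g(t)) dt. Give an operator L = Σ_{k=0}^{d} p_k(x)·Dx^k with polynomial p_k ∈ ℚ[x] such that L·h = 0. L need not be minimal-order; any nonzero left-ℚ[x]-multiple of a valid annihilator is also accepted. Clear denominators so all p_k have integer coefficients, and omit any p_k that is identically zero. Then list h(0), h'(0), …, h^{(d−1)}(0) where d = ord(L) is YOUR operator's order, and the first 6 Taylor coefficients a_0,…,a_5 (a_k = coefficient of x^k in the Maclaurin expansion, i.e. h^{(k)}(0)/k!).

L = (-40 - 32·x)·Dx^2 + (14 - 16·x - 32·x^2)·Dx^3 + (3 + 16·x + 16·x^2)·Dx^4  (order 4).
h: a_k = 0, -1, 1, -10/3, 5, -194/15, …
ICs: h(0) = 0, h′(0) = -1, h′′(0) = 2, h′′′(0) = -20.

f: a_k = 0, 4, -8, 64/3, -64, 1024/5, …
g: a_k = -1, -2, -2, -4/3, -2/3, -4/15, …
Sum ⇒ L₀ = lclm(L_f,L_g) in ℚ(x)⟨Dx⟩.
h=∫h₀ ⇒ L = L₀·Dx.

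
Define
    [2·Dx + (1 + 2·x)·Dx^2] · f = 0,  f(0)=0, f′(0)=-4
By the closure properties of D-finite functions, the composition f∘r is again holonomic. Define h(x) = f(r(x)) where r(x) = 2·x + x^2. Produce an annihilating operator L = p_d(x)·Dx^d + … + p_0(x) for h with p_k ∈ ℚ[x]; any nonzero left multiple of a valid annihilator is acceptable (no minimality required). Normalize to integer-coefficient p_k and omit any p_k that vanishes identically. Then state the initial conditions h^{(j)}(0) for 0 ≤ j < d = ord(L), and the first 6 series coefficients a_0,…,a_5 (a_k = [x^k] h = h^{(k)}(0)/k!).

f: a_k = 0, -4, 4, -16/3, 8, -64/5, …
Change of var in L_f (x↦r) gives L₀.
L = (3 + 4·x + 2·x^2)·Dx + (1 + 5·x + 6·x^2 + 2·x^3)·Dx^2  (order 2).
h: a_k = 0, -8, 12, -80/3, 68, -928/5, …
ICs: h(0) = 0, h′(0) = -8.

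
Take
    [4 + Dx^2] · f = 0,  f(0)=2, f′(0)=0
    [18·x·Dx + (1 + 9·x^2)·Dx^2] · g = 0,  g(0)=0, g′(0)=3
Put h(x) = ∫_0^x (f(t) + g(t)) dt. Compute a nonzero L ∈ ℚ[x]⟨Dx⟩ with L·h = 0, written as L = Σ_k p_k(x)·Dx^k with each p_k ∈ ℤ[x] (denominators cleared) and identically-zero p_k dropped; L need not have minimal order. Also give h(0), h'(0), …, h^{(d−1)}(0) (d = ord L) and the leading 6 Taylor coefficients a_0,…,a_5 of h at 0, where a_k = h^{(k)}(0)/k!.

f: a_k = 2, 0, -4, 0, 4/3, 0, …
g: a_k = 0, 3, 0, -9, 0, 243/5, …
f+g: L₀ = lclm(L_f,L_g), ord ≤ 2+2.
h=∫h₀ ⇒ L = L₀·Dx.
L = (-3744·x + 37584·x^3 + 11664·x^5)·Dx^2 + (-28 + 864·x^2 + 10692·x^4 + 5832·x^6)·Dx^3 + (-936·x + 9396·x^3 + 2916·x^5)·Dx^4 + (-7 + 216·x^2 + 2673·x^4 + 1458·x^6)·Dx^5  (order 5).
h: a_k = 0, 2, 3/2, -4/3, -9/4, 4/15, …
ICs: h(0) = 0, h′(0) = 2, h′′(0) = 3, h′′′(0) = -8, h′′′′(0) = -54.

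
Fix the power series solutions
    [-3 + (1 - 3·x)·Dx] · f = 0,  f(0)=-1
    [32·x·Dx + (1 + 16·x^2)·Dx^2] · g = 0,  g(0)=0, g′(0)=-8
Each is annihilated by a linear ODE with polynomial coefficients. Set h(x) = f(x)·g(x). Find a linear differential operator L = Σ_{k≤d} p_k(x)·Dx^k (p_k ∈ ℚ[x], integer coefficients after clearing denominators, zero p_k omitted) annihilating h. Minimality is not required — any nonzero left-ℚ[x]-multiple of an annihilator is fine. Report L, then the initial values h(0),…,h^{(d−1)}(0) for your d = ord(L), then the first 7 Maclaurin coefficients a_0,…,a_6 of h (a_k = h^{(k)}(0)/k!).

f: a_k = -1, -3, -9, -27, -81, -243, -729, …
g: a_k = 0, -8, 0, 128/3, 0, -2048/5, 0, …
Sym-product of L_f,L_g gives L₀ (≤ ord 2).
L = 96·x + (6 - 32·x + 192·x^2)·Dx + (-1 + 3·x - 16·x^2 + 48·x^3)·Dx^2  (order 2).
h: a_k = 0, 8, 24, 88/3, 88, 3368/5, 10104/5, …
ICs: h(0) = 0, h′(0) = 8.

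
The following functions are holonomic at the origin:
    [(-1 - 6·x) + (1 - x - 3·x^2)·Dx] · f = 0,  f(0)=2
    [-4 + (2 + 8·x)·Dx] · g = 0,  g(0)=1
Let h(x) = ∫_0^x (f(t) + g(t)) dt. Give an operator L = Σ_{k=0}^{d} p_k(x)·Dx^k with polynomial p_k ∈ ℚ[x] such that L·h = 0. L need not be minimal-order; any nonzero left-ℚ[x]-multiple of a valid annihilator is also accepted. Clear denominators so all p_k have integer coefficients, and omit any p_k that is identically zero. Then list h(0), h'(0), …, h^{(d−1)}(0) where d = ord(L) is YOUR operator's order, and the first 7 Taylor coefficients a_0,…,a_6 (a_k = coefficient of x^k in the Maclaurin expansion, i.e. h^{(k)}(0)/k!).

f: a_k = 2, 2, 8, 14, 38, 80, 194, …
g: a_k = 1, 2, -2, 4, -10, 28, -84, …
h₀=f+g: left-lcm gives L₀, ord ≤ 2.
Integrate: L := L₀·Dx.
L = (-20 - 120·x - 216·x^2 - 360·x^3)·Dx + (12 + 74·x + 306·x^2 + 744·x^3 + 900·x^4)·Dx^2 + (1 - 9·x - 73·x^2 - 18·x^3 + 354·x^4 + 360·x^5)·Dx^3  (order 3).
h: a_k = 0, 3, 2, 2, 9/2, 28/5, 18, …
ICs: h(0) = 0, h′(0) = 3, h′′(0) = 4.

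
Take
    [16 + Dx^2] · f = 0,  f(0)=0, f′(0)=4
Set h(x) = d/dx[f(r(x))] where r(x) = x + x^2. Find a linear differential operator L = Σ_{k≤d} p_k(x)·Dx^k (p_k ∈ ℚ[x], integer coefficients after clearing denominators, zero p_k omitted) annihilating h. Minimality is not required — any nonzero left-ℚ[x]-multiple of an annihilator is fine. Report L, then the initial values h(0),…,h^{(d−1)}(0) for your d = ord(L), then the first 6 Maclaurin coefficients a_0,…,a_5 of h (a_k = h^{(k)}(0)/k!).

L = (28 + 128·x + 384·x^2 + 512·x^3 + 256·x^4) + (-6 - 12·x)·Dx + (1 + 4·x + 4·x^2)·Dx^2  (order 2).
h: a_k = 4, 8, -32, -128, -352/3, 192, …
ICs: h(0) = 4, h′(0) = 8.

f: a_k = 0, 4, 0, -32/3, 0, 128/15, …
L₀ from L_f via x↦r, Dx↦r'^{-1}Dx.
h₀' ⇒ L via d/dx closure of L₀.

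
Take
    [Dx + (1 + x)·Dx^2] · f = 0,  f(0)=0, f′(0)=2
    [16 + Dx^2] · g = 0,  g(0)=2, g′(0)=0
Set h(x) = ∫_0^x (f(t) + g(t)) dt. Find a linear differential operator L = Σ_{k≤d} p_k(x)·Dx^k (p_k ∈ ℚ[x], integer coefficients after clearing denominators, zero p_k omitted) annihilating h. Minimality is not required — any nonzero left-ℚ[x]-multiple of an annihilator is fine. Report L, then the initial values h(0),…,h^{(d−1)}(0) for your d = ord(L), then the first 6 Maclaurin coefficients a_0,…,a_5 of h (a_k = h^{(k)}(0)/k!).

L = (176 + 256·x + 128·x^2)·Dx^2 + (144 + 400·x + 384·x^2 + 128·x^3)·Dx^3 + (11 + 16·x + 8·x^2)·Dx^4 + (9 + 25·x + 24·x^2 + 8·x^3)·Dx^5  (order 5).
h: a_k = 0, 2, 1, -17/3, 1/6, 25/6, …
ICs: h(0) = 0, h′(0) = 2, h′′(0) = 2, h′′′(0) = -34, h′′′′(0) = 4.

f: a_k = 0, 2, -1, 2/3, -1/2, 2/5, …
g: a_k = 2, 0, -16, 0, 64/3, 0, …
h₀=f+g: left-lcm gives L₀, ord ≤ 4.
h=∫₀ˣh₀: take L = L₀·Dx.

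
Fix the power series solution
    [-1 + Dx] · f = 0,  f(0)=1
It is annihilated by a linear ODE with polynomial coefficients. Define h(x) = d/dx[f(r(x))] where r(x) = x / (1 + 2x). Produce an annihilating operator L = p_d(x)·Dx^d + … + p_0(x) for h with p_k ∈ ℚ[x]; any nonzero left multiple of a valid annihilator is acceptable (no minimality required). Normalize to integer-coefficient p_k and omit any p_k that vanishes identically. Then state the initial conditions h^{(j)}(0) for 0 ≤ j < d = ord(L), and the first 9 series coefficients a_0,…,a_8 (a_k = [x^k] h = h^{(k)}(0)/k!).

L = (-3 - 8·x) + (-1 - 4·x - 4·x^2)·Dx  (order 1).
h: a_k = 1, -3, 13/2, -71/6, 147/8, -2699/120, 9157/720, 68731/1680, -8443151/40320, …
ICs: h(0) = 1.

f: a_k = 1, 1, 1/2, 1/6, 1/24, 1/120, 1/720, 1/5040, 1/40320, …
h₀=f(r): pull back L_f along r ⇒ L₀.
Derive L from L₀ (diff closure).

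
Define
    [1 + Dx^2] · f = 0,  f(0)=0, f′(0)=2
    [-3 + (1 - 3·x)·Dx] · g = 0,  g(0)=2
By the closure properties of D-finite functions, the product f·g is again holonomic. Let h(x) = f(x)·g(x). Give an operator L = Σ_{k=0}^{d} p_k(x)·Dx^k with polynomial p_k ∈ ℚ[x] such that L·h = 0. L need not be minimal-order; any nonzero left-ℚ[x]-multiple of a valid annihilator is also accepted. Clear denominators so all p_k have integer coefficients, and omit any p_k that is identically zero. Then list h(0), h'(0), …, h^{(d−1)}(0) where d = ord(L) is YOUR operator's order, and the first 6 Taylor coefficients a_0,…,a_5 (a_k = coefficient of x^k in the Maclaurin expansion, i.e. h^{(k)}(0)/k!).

f: a_k = 0, 2, 0, -1/3, 0, 1/60, …
g: a_k = 2, 6, 18, 54, 162, 486, …
h₀=f·g: eliminate ⇒ L₀, order ≤ 2·1.
L = (-1 + 3·x) + 6·Dx + (-1 + 3·x)·Dx^2  (order 2).
h: a_k = 0, 4, 12, 106/3, 106, 9541/30, …
ICs: h(0) = 0, h′(0) = 4.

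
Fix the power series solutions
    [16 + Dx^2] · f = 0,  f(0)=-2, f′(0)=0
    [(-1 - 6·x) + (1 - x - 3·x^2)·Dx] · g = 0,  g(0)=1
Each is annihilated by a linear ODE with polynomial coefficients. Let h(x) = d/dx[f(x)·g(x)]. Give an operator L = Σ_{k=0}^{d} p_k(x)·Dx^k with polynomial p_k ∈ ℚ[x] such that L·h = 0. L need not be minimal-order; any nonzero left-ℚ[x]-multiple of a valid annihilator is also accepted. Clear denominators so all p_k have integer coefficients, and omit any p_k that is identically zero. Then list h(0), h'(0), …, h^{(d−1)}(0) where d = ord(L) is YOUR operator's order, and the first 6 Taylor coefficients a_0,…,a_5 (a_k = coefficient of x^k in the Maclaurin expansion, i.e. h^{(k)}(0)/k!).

L = (-26 - 256·x - 640·x^2 + 768·x^3 + 1152·x^4) + (-7 - 26·x + 144·x^2 + 288·x^3)·Dx + (5 - 13·x - 31·x^2 + 48·x^3 + 72·x^4)·Dx^2  (order 2).
h: a_k = -2, 16, 6, 56/3, 160/3, 3244/15, …
ICs: h(0) = -2, h′(0) = 16.

f: a_k = -2, 0, 16, 0, -64/3, 0, …
g: a_k = 1, 1, 4, 7, 19, 40, …
L₀ := L_f ⊗_s L_g (sym. prod.), ord ≤ 2.
Derive L from L₀ (diff closure).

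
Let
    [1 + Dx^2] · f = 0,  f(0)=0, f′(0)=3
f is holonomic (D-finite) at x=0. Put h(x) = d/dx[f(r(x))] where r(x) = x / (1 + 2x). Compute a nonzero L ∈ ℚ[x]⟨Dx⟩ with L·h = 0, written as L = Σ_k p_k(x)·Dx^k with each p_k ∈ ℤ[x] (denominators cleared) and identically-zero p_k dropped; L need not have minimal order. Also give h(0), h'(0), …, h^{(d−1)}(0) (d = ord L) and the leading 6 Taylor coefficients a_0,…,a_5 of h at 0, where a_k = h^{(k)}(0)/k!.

f: a_k = 0, 3, 0, -1/2, 0, 1/40, …
h₀=f(r): pull back L_f along r ⇒ L₀.
h₀' ⇒ L via d/dx closure of L₀.
L = (25 + 96·x + 96·x^2) + (12 + 72·x + 144·x^2 + 96·x^3)·Dx + (1 + 8·x + 24·x^2 + 32·x^3 + 16·x^4)·Dx^2  (order 2).
h: a_k = 3, -12, 69/2, -84, 1441/8, -675/2, …
ICs: h(0) = 3, h′(0) = -12.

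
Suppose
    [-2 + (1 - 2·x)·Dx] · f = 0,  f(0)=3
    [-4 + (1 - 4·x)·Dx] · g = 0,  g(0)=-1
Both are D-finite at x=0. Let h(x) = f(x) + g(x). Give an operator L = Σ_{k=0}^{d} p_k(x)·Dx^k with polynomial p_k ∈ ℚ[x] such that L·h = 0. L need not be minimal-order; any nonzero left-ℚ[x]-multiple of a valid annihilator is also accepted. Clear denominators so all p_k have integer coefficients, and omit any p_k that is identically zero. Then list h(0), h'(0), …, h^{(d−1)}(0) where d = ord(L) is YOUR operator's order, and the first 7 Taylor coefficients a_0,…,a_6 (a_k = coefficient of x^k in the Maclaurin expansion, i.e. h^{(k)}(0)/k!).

f: a_k = 3, 6, 12, 24, 48, 96, 192, …
g: a_k = -1, -4, -16, -64, -256, -1024, -4096, …
Sum ⇒ L₀ = lclm(L_f,L_g) in ℚ(x)⟨Dx⟩.
L = -16 + (12 - 32·x)·Dx + (-1 + 6·x - 8·x^2)·Dx^2  (order 2).
h: a_k = 2, 2, -4, -40, -208, -928, -3904, …
ICs: h(0) = 2, h′(0) = 2.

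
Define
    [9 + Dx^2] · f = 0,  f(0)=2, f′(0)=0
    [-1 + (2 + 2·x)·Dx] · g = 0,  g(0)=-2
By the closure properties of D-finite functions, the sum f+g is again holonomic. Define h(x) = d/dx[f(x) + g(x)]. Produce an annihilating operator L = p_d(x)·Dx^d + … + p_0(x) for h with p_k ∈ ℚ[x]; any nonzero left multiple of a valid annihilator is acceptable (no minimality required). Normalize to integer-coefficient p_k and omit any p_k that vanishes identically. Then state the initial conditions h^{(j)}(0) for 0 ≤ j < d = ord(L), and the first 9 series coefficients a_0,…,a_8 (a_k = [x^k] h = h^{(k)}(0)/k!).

f: a_k = 2, 0, -9, 0, 27/4, 0, -81/40, 0, 729/2240, …
g: a_k = -2, -1, 1/4, -1/8, 5/64, -7/128, 21/512, -33/1024, 429/16384, …
Weyl lclm of L_f,L_g ⇒ L₀ (ord ≤ 3).
Differentiate: ansatz ord ≤ ord L₀ ⇒ L.
L = (-153 - 216·x - 108·x^2) + (-234 - 666·x - 648·x^2 - 216·x^3)·Dx + (-17 - 24·x - 12·x^2)·Dx^2 + (-26 - 74·x - 72·x^2 - 24·x^3)·Dx^3  (order 3).
h: a_k = -1, -35/2, -3/8, 437/16, -35/128, -15237/1280, -231/1024, 201639/71680, -6435/32768, …
ICs: h(0) = -1, h′(0) = -35/2, h′′(0) = -3/4.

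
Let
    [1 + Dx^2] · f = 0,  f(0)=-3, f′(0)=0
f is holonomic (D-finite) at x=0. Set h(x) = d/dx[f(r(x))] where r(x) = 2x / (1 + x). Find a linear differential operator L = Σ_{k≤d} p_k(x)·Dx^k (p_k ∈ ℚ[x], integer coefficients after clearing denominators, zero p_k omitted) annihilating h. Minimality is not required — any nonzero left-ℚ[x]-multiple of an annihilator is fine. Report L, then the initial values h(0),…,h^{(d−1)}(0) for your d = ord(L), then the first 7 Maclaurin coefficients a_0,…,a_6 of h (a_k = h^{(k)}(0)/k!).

L = (10 + 12·x + 6·x^2) + (6 + 18·x + 18·x^2 + 6·x^3)·Dx + (1 + 4·x + 6·x^2 + 4·x^3 + x^4)·Dx^2  (order 2).
h: a_k = 0, 12, -36, 64, -80, 308/5, 84/5, …
ICs: h(0) = 0, h′(0) = 12.

f: a_k = -3, 0, 3/2, 0, -1/8, 0, 1/240, …
f∘r: x↦r, Dx↦Dx/r' in L_f ⇒ L₀.
h₀' ⇒ L via d/dx closure of L₀.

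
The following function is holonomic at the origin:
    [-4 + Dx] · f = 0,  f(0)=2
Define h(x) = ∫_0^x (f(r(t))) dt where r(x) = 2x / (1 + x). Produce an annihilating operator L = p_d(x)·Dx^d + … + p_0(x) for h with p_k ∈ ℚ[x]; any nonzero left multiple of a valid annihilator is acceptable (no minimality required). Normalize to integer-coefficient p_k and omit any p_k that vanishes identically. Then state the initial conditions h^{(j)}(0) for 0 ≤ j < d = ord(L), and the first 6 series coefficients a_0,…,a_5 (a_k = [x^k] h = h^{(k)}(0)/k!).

L = -8·Dx + (1 + 2·x + x^2)·Dx^2  (order 2).
h: a_k = 0, 2, 8, 16, 44/3, 16/15, …
ICs: h(0) = 0, h′(0) = 2.

f: a_k = 2, 8, 16, 64/3, 64/3, 256/15, …
L₀ from L_f via x↦r, Dx↦r'^{-1}Dx.
∫: right-multiply L₀ by Dx.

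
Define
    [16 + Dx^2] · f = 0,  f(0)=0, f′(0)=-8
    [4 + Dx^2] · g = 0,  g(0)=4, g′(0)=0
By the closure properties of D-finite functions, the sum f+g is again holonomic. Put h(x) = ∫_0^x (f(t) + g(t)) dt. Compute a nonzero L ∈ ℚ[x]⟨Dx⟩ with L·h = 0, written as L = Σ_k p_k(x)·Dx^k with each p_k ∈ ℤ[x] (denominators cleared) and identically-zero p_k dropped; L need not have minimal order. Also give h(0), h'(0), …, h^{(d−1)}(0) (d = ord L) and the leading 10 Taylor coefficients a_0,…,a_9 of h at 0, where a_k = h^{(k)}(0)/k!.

L = 64·Dx + 20·Dx^3 + Dx^5  (order 5).
h: a_k = 0, 4, -4, -8/3, 16/3, 8/15, -128/45, -16/315, 256/315, 8/2835, …
ICs: h(0) = 0, h′(0) = 4, h′′(0) = -8, h′′′(0) = -16, h′′′′(0) = 128.

f: a_k = 0, -8, 0, 64/3, 0, -256/15, 0, 2048/315, 0, -4096/2835, …
g: a_k = 4, 0, -8, 0, 8/3, 0, -16/45, 0, 8/315, 0, …
L₀ := lclm(L_f,L_g); ord L₀ ≤ 2+2.
h=∫h₀ ⇒ L = L₀·Dx.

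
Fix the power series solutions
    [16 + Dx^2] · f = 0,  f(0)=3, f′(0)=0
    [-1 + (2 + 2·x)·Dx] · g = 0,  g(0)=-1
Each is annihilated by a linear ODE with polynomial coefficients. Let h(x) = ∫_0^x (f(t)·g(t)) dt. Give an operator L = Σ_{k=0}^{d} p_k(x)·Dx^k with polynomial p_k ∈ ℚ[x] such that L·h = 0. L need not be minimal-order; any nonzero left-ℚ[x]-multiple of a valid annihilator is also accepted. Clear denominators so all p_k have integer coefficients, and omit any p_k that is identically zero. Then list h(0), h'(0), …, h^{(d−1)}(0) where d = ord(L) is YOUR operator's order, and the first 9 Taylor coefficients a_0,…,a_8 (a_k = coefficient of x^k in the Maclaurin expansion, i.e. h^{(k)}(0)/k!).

f: a_k = 3, 0, -24, 0, 32, 0, -256/15, 0, 512/105, …
g: a_k = -1, -1/2, 1/8, -1/16, 5/128, -7/256, 21/1024, -33/2048, 429/32768, …
Sym-product of L_f,L_g gives L₀ (≤ ord 2).
h=∫₀ˣh₀: take L = L₀·Dx.
L = (67 + 128·x + 64·x^2)·Dx + (-4 - 4·x)·Dx^2 + (4 + 8·x + 4·x^2)·Dx^3  (order 3).
h: a_k = 0, -3, -3/4, 65/8, 189/64, -893/128, -3733/1536, 310129/107520, 219379/245760, …
ICs: h(0) = 0, h′(0) = -3, h′′(0) = -3/2.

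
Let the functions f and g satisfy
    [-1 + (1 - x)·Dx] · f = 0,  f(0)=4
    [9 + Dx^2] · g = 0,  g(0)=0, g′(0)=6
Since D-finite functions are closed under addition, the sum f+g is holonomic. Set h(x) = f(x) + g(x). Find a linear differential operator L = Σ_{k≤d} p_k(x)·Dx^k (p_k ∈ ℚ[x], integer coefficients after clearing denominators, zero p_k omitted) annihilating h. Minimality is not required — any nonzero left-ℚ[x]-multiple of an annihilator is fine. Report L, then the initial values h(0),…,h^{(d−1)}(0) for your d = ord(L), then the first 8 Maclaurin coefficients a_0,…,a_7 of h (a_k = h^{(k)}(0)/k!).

f: a_k = 4, 4, 4, 4, 4, 4, 4, 4, …
g: a_k = 0, 6, 0, -9, 0, 81/20, 0, -243/280, …
L₀ := lclm(L_f,L_g); ord L₀ ≤ 1+2.
L = (135 - 162·x + 81·x^2) + (-99 + 261·x - 243·x^2 + 81·x^3)·Dx + (15 - 18·x + 9·x^2)·Dx^2 + (-11 + 29·x - 27·x^2 + 9·x^3)·Dx^3  (order 3).
h: a_k = 4, 10, 4, -5, 4, 161/20, 4, 877/280, …
ICs: h(0) = 4, h′(0) = 10, h′′(0) = 8.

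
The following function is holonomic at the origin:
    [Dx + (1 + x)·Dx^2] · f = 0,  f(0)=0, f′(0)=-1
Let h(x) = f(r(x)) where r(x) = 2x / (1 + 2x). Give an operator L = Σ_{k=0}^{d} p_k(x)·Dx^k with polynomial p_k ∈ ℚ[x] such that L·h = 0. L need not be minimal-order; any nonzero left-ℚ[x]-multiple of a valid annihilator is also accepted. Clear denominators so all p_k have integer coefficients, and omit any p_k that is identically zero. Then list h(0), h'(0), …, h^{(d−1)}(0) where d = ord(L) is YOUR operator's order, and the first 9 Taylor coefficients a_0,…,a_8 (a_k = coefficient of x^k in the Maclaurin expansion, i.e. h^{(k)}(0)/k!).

f: a_k = 0, -1, 1/2, -1/3, 1/4, -1/5, 1/6, -1/7, 1/8, …
L₀ from L_f via x↦r, Dx↦r'^{-1}Dx.
L = (6 + 16·x)·Dx + (1 + 6·x + 8·x^2)·Dx^2  (order 2).
h: a_k = 0, -2, 6, -56/3, 60, -992/5, 672, -16256/7, 8160, …
ICs: h(0) = 0, h′(0) = -2.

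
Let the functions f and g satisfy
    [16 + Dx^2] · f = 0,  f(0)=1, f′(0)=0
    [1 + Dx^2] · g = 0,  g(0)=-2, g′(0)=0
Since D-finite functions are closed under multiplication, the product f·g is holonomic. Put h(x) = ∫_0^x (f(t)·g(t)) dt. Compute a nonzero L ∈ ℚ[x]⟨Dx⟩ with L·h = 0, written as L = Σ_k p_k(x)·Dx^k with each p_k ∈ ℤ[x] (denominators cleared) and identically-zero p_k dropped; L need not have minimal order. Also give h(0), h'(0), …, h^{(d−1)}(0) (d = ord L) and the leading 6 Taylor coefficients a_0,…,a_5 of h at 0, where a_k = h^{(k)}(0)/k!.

f: a_k = 1, 0, -8, 0, 32/3, 0, …
g: a_k = -2, 0, 1, 0, -1/12, 0, …
h₀=f·g: eliminate ⇒ L₀, order ≤ 2·2.
h=∫h₀ ⇒ L = L₀·Dx.
L = 225·Dx + 34·Dx^3 + Dx^5  (order 5).
h: a_k = 0, -2, 0, 17/3, 0, -353/60, …
ICs: h(0) = 0, h′(0) = -2, h′′(0) = 0, h′′′(0) = 34, h′′′′(0) = 0.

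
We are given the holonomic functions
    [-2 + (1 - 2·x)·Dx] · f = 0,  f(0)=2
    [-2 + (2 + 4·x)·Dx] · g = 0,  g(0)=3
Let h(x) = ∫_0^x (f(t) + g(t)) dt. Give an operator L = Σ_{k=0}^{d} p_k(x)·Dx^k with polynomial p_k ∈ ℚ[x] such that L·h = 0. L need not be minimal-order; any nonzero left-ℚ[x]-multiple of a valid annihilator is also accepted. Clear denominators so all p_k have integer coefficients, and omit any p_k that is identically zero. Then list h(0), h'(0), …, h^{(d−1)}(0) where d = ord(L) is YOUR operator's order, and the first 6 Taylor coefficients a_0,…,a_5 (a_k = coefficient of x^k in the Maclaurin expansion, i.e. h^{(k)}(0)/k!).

f: a_k = 2, 4, 8, 16, 32, 64, …
g: a_k = 3, 3, -3/2, 3/2, -15/8, 21/8, …
Weyl lclm of L_f,L_g ⇒ L₀ (ord ≤ 2).
∫: right-multiply L₀ by Dx.
L = (-10 - 12·x)·Dx + (9 + 28·x + 36·x^2)·Dx^2 + (-1 - 6·x + 4·x^2 + 24·x^3)·Dx^3  (order 3).
h: a_k = 0, 5, 7/2, 13/6, 35/8, 241/40, …
ICs: h(0) = 0, h′(0) = 5, h′′(0) = 7.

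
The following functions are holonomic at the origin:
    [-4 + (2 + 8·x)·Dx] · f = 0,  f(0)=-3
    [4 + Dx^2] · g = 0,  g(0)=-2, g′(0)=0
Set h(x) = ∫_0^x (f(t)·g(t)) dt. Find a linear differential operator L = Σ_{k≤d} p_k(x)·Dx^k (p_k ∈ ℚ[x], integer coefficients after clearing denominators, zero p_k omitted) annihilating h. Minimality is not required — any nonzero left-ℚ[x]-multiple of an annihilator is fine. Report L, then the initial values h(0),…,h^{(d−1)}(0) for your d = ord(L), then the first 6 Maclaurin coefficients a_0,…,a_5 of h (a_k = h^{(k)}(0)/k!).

L = (16 + 32·x + 64·x^2)·Dx + (-4 - 16·x)·Dx^2 + (1 + 8·x + 16·x^2)·Dx^3  (order 3).
h: a_k = 0, 6, 6, -8, 0, -32/5, …
ICs: h(0) = 0, h′(0) = 6, h′′(0) = 12.

f: a_k = -3, -6, 6, -12, 30, -84, …
g: a_k = -2, 0, 4, 0, -4/3, 0, …
h₀=f·g: eliminate ⇒ L₀, order ≤ 1·2.
∫: right-multiply L₀ by Dx.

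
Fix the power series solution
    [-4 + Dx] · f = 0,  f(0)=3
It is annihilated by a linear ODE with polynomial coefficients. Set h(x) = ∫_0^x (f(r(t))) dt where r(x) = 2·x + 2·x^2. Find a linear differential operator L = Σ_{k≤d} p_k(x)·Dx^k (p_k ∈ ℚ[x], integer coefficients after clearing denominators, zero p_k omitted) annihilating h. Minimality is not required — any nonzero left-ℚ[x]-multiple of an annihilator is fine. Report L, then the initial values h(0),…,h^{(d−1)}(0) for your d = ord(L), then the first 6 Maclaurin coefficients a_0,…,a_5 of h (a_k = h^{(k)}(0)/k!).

f: a_k = 3, 12, 24, 32, 32, 128/5, …
Change of var in L_f (x↦r) gives L₀.
∫: right-multiply L₀ by Dx.
L = (-8 - 16·x)·Dx + Dx^2  (order 2).
h: a_k = 0, 3, 12, 40, 112, 1376/5, …
ICs: h(0) = 0, h′(0) = 3.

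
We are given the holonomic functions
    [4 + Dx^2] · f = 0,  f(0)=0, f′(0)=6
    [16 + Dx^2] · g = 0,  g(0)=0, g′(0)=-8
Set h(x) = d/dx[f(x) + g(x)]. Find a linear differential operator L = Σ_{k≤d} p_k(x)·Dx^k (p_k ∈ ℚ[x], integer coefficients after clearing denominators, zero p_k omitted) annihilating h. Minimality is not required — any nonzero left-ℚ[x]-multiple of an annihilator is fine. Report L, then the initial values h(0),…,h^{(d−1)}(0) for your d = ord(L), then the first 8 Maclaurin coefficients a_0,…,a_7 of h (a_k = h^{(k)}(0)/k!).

L = 64 + 20·Dx^2 + Dx^4  (order 4).
h: a_k = -2, 0, 52, 0, -244/3, 0, 2024/45, 0, …
ICs: h(0) = -2, h′(0) = 0, h′′(0) = 104, h′′′(0) = 0.

f: a_k = 0, 6, 0, -4, 0, 4/5, 0, -8/105, …
g: a_k = 0, -8, 0, 64/3, 0, -256/15, 0, 2048/315, …
L₀ := lclm(L_f,L_g); ord L₀ ≤ 2+2.
Differentiate: ansatz ord ≤ ord L₀ ⇒ L.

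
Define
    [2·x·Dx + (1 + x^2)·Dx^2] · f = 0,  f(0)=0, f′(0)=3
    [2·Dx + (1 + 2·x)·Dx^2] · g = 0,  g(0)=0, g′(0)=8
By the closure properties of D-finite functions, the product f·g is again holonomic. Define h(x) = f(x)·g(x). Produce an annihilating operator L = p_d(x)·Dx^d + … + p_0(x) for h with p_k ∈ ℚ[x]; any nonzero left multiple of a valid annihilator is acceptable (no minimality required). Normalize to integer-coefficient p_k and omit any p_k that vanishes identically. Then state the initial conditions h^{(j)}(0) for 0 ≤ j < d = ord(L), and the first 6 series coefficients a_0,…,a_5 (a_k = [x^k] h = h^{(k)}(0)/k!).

f: a_k = 0, 3, 0, -1, 0, 3/5, …
g: a_k = 0, 8, -8, 32/3, -16, 128/5, …
f·g: L₀ = L_f ⊗_s L_g, ord ≤ 2·2.
L = (24 + 80·x + 88·x^2 + 240·x^3 + 240·x^4 + 208·x^5 + 16·x^7)·Dx + (12 + 80·x + 332·x^2 + 608·x^3 + 880·x^4 + 744·x^5 + 560·x^6 + 24·x^7 + 56·x^8)·Dx^2 + (12 + 52·x + 168·x^2 + 372·x^3 + 516·x^4 + 564·x^5 + 384·x^6 + 276·x^7 + 24·x^8 + 32·x^9)·Dx^3 + (2 + 12·x + 34·x^2 + 64·x^3 + 87·x^4 + 96·x^5 + 84·x^6 + 48·x^7 + 33·x^8 + 4·x^9 + 4·x^10)·Dx^4  (order 4).
h: a_k = 0, 0, 24, -24, 24, -40, …
ICs: h(0) = 0, h′(0) = 0, h′′(0) = 48, h′′′(0) = -144.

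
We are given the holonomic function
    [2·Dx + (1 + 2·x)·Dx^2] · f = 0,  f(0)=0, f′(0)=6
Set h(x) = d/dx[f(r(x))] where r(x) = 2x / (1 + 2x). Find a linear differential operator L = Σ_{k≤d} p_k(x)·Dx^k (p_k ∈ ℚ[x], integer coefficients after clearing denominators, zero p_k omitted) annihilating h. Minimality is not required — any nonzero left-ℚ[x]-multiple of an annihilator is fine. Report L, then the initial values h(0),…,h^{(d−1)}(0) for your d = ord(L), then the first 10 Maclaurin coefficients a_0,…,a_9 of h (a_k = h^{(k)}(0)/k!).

f: a_k = 0, 6, -6, 8, -12, 96/5, -32, 384/7, -96, 512/3, …
Change of var in L_f (x↦r) gives L₀.
Differentiate: ansatz ord ≤ ord L₀ ⇒ L.
L = (8 + 24·x) + (1 + 8·x + 12·x^2)·Dx  (order 1).
h: a_k = 12, -96, 624, -3840, 23232, -139776, 839424, -5038080, 30231552, -181395456, …
ICs: h(0) = 12.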